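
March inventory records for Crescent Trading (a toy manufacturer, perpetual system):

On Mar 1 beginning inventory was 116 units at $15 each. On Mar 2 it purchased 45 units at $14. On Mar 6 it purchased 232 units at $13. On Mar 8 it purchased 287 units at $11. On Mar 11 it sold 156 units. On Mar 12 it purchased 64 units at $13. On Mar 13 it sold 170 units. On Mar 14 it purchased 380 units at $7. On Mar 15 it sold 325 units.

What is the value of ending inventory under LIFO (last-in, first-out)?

Mar 11, 156 sold [LIFO — newest first]: 156 @ $11 = $1,716
Mar 13, 170 sold [LIFO — newest first]: 64 @ $13 + 106 @ $11 = $1,998
Mar 15, 325 sold [LIFO — newest first]: 325 @ $7 = $2,275
Total COGS = $1,716 + $1,998 + $2,275 = $5,989
Ending inventory: 116 @ $15 + 45 @ $14 + 232 @ $13 + 25 @ $11 + 55 @ $7 = $6,046

Ending inventory = $6,046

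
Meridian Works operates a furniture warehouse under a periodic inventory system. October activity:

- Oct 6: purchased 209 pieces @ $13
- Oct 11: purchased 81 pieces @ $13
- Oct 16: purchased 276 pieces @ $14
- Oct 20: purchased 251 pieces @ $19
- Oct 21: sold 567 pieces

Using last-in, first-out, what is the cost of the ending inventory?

Oct 21, 567 sold [LIFO — newest first]: 251 @ $19 + 276 @ $14 + 40 @ $13 = $9,153
Ending inventory: 209 @ $13 + 41 @ $13 = $3,250
Check: goods available $12,403 = COGS $9,153 + ending $3,250

Ending inventory = $3,250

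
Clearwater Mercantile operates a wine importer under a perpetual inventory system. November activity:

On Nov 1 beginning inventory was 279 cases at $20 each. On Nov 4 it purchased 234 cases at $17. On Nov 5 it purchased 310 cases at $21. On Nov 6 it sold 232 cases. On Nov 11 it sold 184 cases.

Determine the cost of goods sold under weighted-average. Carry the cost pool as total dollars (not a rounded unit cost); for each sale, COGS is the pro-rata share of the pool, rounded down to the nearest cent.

COGS = $8,121.85

After Nov 1: 279 on hand, pool $5,580.00 (≈ $20.0000 each)
After Nov 4: 513 on hand, pool $9,558.00 (≈ $18.6316 each)
After Nov 5: 823 on hand, pool $16,068.00 (≈ $19.5237 each)
Nov 6, sell 232: 232/823 × $16,068.00 → $4,529.49
Nov 11, sell 184: 184/591 × $11,538.51 → $3,592.36
Total COGS = $4,529.49 + $3,592.36 = $8,121.85
Ending inventory (cost pool remaining) = $7,946.15
Check: goods available $16,068.00 = COGS $8,121.85 + ending $7,946.15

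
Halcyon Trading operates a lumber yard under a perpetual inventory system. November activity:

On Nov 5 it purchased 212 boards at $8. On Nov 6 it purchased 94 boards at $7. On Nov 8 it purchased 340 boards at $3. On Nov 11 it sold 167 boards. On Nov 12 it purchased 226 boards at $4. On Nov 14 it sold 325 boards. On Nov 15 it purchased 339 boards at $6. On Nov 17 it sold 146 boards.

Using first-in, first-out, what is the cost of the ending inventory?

Ending inventory = $2,962

Nov 11, 167 sold [FIFO — oldest first]: 167 @ $8 = $1,336
Nov 14, 325 sold [FIFO — oldest first]: 45 @ $8 + 94 @ $7 + 186 @ $3 = $1,576
Nov 17, 146 sold [FIFO — oldest first]: 146 @ $3 = $438
Total COGS = $1,336 + $1,576 + $438 = $3,350
Ending inventory: 8 @ $3 + 226 @ $4 + 339 @ $6 = $2,962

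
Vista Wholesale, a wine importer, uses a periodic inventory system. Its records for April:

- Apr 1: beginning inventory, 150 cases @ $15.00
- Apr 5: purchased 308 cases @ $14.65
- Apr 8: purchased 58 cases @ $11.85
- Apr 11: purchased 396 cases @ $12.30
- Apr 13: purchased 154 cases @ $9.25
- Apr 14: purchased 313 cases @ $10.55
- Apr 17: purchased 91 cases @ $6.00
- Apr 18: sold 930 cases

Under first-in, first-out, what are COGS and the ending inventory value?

Apr 18, 930 sold [FIFO — oldest first]: 150 @ $15.00 + 308 @ $14.65 + 58 @ $11.85 + 396 @ $12.30 + 18 @ $9.25 = $12,486.80
Ending inventory: 136 @ $9.25 + 313 @ $10.55 + 91 @ $6.00 = $5,106.15

COGS = $12,486.80; ending inventory = $5,106.15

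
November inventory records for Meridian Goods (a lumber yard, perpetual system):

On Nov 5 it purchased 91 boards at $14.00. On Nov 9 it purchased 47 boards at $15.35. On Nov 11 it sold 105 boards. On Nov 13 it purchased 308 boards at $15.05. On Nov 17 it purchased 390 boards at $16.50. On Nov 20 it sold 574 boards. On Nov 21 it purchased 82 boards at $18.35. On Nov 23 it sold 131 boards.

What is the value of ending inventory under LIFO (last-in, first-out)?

Nov 11, 105 sold [LIFO — newest first]: 47 @ $15.35 + 58 @ $14.00 = $1,533.45
Nov 20, 574 sold [LIFO — newest first]: 390 @ $16.50 + 184 @ $15.05 = $9,204.20
Nov 23, 131 sold [LIFO — newest first]: 82 @ $18.35 + 49 @ $15.05 = $2,242.15
Total COGS = $1,533.45 + $9,204.20 + $2,242.15 = $12,979.80
Ending inventory: 33 @ $14.00 + 75 @ $15.05 = $1,590.75

Ending inventory = $1,590.75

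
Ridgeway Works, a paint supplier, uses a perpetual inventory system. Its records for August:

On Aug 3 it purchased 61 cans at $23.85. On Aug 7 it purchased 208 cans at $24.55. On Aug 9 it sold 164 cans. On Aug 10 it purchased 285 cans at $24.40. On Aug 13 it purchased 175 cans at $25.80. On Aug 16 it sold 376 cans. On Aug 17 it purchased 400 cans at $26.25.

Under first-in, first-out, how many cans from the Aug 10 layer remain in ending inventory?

Aug 9, 164 sold [FIFO — oldest first]: 61 @ $23.85 + 103 @ $24.55 = $3,983.50
Aug 16, 376 sold [FIFO — oldest first]: 105 @ $24.55 + 271 @ $24.40 = $9,190.15
Total COGS = $3,983.50 + $9,190.15 = $13,173.65
Ending inventory: 14 @ $24.40 + 175 @ $25.80 + 400 @ $26.25 = $15,356.60

14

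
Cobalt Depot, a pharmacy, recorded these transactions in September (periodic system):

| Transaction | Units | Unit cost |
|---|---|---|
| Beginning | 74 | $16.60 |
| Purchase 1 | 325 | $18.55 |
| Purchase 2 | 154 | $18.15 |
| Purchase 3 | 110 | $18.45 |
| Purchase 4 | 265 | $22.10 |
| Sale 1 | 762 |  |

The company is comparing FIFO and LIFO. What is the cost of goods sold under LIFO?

FIFO COGS: 74 @ $16.60 + 325 @ $18.55 + 154 @ $18.15 + 110 @ $18.45 + 99 @ $22.10 = $14,269.65
LIFO COGS: 265 @ $22.10 + 110 @ $18.45 + 154 @ $18.15 + 233 @ $18.55 = $15,003.25

COGS = $15,003.25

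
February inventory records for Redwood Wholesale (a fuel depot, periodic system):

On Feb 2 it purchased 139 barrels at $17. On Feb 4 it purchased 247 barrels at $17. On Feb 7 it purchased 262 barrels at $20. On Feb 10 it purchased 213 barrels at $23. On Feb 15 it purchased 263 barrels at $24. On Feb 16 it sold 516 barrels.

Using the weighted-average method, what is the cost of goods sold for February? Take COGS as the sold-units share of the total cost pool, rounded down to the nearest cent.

COGS = $10,564.68

Feb 16, sell 516: 516/1124 × $23,013.00 → $10,564.68
Ending inventory (cost pool remaining) = $12,448.32
Check: goods available $23,013.00 = COGS $10,564.68 + ending $12,448.32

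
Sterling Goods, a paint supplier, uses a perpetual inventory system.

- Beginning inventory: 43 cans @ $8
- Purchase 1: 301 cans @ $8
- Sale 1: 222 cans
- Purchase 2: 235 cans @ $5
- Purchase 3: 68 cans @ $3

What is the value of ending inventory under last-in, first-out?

Ending inventory = $2,355

Sale 1 (222) [LIFO — newest first]: 222 @ $8 = $1,776
Ending inventory: 43 @ $8 + 79 @ $8 + 235 @ $5 + 68 @ $3 = $2,355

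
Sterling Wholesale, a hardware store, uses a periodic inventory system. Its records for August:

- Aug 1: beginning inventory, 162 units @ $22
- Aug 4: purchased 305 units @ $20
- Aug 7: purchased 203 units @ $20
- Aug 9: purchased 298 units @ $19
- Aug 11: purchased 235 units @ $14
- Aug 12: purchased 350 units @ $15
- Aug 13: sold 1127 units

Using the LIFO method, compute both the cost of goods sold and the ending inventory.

COGS = $19,082; ending inventory = $8,844

Aug 13, 1127 sold [LIFO — newest first]: 350 @ $15 + 235 @ $14 + 298 @ $19 + 203 @ $20 + 41 @ $20 = $19,082
Ending inventory: 162 @ $22 + 264 @ $20 = $8,844
Check: goods available $27,926 = COGS $19,082 + ending $8,844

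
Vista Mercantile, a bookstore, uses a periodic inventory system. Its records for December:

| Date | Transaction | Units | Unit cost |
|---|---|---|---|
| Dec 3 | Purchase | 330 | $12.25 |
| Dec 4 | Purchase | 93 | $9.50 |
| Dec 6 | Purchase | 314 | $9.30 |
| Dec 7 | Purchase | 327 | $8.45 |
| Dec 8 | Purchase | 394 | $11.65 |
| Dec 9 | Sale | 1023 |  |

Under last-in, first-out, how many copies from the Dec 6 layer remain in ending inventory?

Dec 9, 1023 sold [LIFO — newest first]: 394 @ $11.65 + 327 @ $8.45 + 302 @ $9.30 = $10,161.85
Ending inventory: 330 @ $12.25 + 93 @ $9.50 + 12 @ $9.30 = $5,037.60

12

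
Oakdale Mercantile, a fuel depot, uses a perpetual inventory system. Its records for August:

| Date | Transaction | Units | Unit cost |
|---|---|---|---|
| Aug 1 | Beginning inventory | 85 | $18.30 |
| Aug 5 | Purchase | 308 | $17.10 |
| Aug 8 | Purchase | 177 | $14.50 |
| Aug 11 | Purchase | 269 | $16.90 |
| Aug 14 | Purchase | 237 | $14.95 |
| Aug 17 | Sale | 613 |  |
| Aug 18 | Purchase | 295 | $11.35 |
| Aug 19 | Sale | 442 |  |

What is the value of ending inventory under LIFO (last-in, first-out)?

Aug 17, 613 sold [LIFO — newest first]: 237 @ $14.95 + 269 @ $16.90 + 107 @ $14.50 = $9,640.75
Aug 19, 442 sold [LIFO — newest first]: 295 @ $11.35 + 70 @ $14.50 + 77 @ $17.10 = $5,679.95
Total COGS = $9,640.75 + $5,679.95 = $15,320.70
Ending inventory: 85 @ $18.30 + 231 @ $17.10 = $5,505.60
Check: goods available $20,826.30 = COGS $15,320.70 + ending $5,505.60

Ending inventory = $5,505.60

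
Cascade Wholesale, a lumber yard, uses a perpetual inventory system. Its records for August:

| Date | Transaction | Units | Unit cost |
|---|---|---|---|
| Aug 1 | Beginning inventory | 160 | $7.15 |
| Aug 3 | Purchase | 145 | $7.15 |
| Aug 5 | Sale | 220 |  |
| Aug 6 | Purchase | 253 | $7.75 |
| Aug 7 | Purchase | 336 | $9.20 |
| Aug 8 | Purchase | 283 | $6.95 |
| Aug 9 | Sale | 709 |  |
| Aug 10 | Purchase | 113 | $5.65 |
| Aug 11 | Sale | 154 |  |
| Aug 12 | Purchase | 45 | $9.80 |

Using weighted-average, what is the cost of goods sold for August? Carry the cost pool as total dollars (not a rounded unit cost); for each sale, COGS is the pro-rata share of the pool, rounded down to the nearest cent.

COGS = $8,338.64

After Aug 1: 160 on hand, pool $1,144.00 (≈ $7.1500 each)
After Aug 3: 305 on hand, pool $2,180.75 (≈ $7.1500 each)
Aug 5, sell 220: 220/305 × $2,180.75 → $1,573.00
After Aug 6: 338 on hand, pool $2,568.50 (≈ $7.5991 each)
After Aug 7: 674 on hand, pool $5,659.70 (≈ $8.3972 each)
After Aug 8: 957 on hand, pool $7,626.55 (≈ $7.9692 each)
Aug 9, sell 709: 709/957 × $7,626.55 → $5,650.18
After Aug 10: 361 on hand, pool $2,614.82 (≈ $7.2433 each)
Aug 11, sell 154: 154/361 × $2,614.82 → $1,115.46
After Aug 12: 252 on hand, pool $1,940.36 (≈ $7.6998 each)
Total COGS = $1,573.00 + $5,650.18 + $1,115.46 = $8,338.64
Ending inventory (cost pool remaining) = $1,940.36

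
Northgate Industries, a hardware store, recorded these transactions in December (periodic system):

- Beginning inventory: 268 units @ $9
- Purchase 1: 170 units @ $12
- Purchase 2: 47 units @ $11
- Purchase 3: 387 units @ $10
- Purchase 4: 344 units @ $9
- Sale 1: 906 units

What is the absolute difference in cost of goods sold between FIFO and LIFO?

FIFO COGS: 268 @ $9 + 170 @ $12 + 47 @ $11 + 387 @ $10 + 34 @ $9 = $9,145
LIFO COGS: 344 @ $9 + 387 @ $10 + 47 @ $11 + 128 @ $12 = $9,019
Difference = |$9,145 − $9,019| = $126

$126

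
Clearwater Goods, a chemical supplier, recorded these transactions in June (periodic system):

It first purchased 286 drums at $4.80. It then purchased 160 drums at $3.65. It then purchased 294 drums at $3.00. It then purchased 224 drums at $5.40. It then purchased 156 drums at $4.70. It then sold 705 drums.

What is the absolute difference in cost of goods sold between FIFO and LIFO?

FIFO COGS: 286 @ $4.80 + 160 @ $3.65 + 259 @ $3.00 = $2,733.80
LIFO COGS: 156 @ $4.70 + 224 @ $5.40 + 294 @ $3.00 + 31 @ $3.65 = $2,937.95
Difference = |$2,733.80 − $2,937.95| = $204.15

$204.15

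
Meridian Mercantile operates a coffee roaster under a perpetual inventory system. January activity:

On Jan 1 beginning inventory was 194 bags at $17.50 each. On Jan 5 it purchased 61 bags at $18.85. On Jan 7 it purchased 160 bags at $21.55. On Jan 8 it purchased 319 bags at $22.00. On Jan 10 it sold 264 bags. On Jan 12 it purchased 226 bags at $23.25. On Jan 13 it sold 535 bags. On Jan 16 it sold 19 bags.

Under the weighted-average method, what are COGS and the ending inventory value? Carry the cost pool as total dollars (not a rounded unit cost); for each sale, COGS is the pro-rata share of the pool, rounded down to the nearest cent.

COGS = $17,232.26; ending inventory = $3,033.09

After Jan 1: 194 on hand, pool $3,395.00 (≈ $17.5000 each)
After Jan 5: 255 on hand, pool $4,544.85 (≈ $17.8229 each)
After Jan 7: 415 on hand, pool $7,992.85 (≈ $19.2599 each)
After Jan 8: 734 on hand, pool $15,010.85 (≈ $20.4507 each)
Jan 10, sell 264: 264/734 × $15,010.85 → $5,398.99
After Jan 12: 696 on hand, pool $14,866.36 (≈ $21.3597 each)
Jan 13, sell 535: 535/696 × $14,866.36 → $11,427.44
Jan 16, sell 19: 19/161 × $3,438.92 → $405.83
Total COGS = $5,398.99 + $11,427.44 + $405.83 = $17,232.26
Ending inventory (cost pool remaining) = $3,033.09
Check: goods available $20,265.35 = COGS $17,232.26 + ending $3,033.09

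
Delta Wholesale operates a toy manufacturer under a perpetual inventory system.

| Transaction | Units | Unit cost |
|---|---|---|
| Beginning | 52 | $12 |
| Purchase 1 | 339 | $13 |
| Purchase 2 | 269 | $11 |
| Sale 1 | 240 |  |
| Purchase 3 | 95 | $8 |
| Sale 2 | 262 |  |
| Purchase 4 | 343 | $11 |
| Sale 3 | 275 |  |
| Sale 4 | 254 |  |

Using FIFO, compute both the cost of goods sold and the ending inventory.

Sale 1 (240) [FIFO — oldest first]: 52 @ $12 + 188 @ $13 = $3,068
Sale 2 (262) [FIFO — oldest first]: 151 @ $13 + 111 @ $11 = $3,184
Sale 3 (275) [FIFO — oldest first]: 158 @ $11 + 95 @ $8 + 22 @ $11 = $2,740
Sale 4 (254) [FIFO — oldest first]: 254 @ $11 = $2,794
Total COGS = $3,068 + $3,184 + $2,740 + $2,794 = $11,786
Ending inventory: 67 @ $11 = $737
Check: goods available $12,523 = COGS $11,786 + ending $737

COGS = $11,786; ending inventory = $737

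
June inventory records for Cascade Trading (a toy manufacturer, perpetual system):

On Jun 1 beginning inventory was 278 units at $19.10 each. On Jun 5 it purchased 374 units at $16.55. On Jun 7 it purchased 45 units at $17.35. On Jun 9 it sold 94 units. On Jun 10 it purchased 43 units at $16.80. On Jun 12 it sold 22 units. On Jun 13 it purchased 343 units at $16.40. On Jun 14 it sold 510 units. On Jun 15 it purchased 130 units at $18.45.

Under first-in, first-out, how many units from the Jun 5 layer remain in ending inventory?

Jun 9, 94 sold [FIFO — oldest first]: 94 @ $19.10 = $1,795.40
Jun 12, 22 sold [FIFO — oldest first]: 22 @ $19.10 = $420.20
Jun 14, 510 sold [FIFO — oldest first]: 162 @ $19.10 + 348 @ $16.55 = $8,853.60
Total COGS = $1,795.40 + $420.20 + $8,853.60 = $11,069.20
Ending inventory: 26 @ $16.55 + 45 @ $17.35 + 43 @ $16.80 + 343 @ $16.40 + 130 @ $18.45 = $9,957.15

26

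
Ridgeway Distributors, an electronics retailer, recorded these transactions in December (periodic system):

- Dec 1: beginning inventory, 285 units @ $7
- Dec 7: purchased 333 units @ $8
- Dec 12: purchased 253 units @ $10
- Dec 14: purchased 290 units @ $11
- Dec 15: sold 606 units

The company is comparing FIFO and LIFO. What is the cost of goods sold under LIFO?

COGS = $6,224

FIFO COGS: 285 @ $7 + 321 @ $8 = $4,563
LIFO COGS: 290 @ $11 + 253 @ $10 + 63 @ $8 = $6,224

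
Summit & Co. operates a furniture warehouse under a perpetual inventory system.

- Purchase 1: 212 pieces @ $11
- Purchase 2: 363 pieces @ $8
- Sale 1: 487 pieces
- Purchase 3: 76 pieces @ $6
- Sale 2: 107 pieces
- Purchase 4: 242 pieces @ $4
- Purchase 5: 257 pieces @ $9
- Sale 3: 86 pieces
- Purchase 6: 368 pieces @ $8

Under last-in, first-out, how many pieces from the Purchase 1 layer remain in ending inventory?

Sale 1 (487) [LIFO — newest first]: 363 @ $8 + 124 @ $11 = $4,268
Sale 2 (107) [LIFO — newest first]: 76 @ $6 + 31 @ $11 = $797
Sale 3 (86) [LIFO — newest first]: 86 @ $9 = $774
Total COGS = $4,268 + $797 + $774 = $5,839
Ending inventory: 57 @ $11 + 242 @ $4 + 171 @ $9 + 368 @ $8 = $6,078
Check: goods available $11,917 = COGS $5,839 + ending $6,078

57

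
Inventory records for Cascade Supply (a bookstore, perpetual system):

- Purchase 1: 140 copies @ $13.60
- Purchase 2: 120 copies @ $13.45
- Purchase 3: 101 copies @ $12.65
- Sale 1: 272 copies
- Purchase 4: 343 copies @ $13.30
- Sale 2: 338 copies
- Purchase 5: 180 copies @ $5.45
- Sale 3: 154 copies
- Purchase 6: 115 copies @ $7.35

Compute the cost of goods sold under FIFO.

COGS = $9,684.55

Sale 1 (272) [FIFO — oldest first]: 140 @ $13.60 + 120 @ $13.45 + 12 @ $12.65 = $3,669.80
Sale 2 (338) [FIFO — oldest first]: 89 @ $12.65 + 249 @ $13.30 = $4,437.55
Sale 3 (154) [FIFO — oldest first]: 94 @ $13.30 + 60 @ $5.45 = $1,577.20
Total COGS = $3,669.80 + $4,437.55 + $1,577.20 = $9,684.55
Ending inventory: 120 @ $5.45 + 115 @ $7.35 = $1,499.25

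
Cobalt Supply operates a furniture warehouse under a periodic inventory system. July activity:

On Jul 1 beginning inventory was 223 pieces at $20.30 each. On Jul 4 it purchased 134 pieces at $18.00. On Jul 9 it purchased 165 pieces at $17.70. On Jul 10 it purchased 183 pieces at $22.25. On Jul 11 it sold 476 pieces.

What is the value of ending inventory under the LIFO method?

Jul 11, 476 sold [LIFO — newest first]: 183 @ $22.25 + 165 @ $17.70 + 128 @ $18.00 = $9,296.25
Ending inventory: 223 @ $20.30 + 6 @ $18.00 = $4,634.90

Ending inventory = $4,634.90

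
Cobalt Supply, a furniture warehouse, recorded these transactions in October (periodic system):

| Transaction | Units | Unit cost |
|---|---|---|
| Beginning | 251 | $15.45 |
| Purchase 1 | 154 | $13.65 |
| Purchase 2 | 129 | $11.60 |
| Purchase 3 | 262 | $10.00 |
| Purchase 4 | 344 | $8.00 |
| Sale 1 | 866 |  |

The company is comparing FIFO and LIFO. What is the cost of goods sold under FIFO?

COGS = $10,656.45

FIFO COGS: 251 @ $15.45 + 154 @ $13.65 + 129 @ $11.60 + 262 @ $10.00 + 70 @ $8.00 = $10,656.45
LIFO COGS: 344 @ $8.00 + 262 @ $10.00 + 129 @ $11.60 + 131 @ $13.65 = $8,656.55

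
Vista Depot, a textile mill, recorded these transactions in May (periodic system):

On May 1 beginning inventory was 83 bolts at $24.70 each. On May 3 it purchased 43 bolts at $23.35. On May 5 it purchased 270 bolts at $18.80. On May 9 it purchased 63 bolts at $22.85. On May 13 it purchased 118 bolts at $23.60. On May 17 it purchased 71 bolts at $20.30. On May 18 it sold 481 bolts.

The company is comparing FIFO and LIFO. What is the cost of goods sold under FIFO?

COGS = $10,088.90

FIFO COGS: 83 @ $24.70 + 43 @ $23.35 + 270 @ $18.80 + 63 @ $22.85 + 22 @ $23.60 = $10,088.90
LIFO COGS: 71 @ $20.30 + 118 @ $23.60 + 63 @ $22.85 + 229 @ $18.80 = $9,970.85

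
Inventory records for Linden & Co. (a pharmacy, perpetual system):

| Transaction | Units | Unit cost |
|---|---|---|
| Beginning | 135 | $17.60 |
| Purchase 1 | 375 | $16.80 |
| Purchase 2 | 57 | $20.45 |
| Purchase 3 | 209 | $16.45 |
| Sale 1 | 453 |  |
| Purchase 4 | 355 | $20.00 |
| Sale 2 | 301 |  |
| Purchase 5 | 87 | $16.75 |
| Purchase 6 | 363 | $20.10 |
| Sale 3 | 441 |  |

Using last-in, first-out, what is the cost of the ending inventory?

Ending inventory = $6,765.15

Sale 1 (453) [LIFO — newest first]: 209 @ $16.45 + 57 @ $20.45 + 187 @ $16.80 = $7,745.30
Sale 2 (301) [LIFO — newest first]: 301 @ $20.00 = $6,020.00
Sale 3 (441) [LIFO — newest first]: 363 @ $20.10 + 78 @ $16.75 = $8,602.80
Total COGS = $7,745.30 + $6,020.00 + $8,602.80 = $22,368.10
Ending inventory: 135 @ $17.60 + 188 @ $16.80 + 54 @ $20.00 + 9 @ $16.75 = $6,765.15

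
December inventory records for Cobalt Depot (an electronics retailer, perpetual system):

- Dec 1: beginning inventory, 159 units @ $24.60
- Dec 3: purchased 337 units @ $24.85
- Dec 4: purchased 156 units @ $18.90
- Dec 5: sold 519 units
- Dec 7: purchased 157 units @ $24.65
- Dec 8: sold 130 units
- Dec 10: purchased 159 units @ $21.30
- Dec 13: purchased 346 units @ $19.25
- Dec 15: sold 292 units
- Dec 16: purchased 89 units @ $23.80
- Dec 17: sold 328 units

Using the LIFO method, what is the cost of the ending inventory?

Ending inventory = $3,296.45

Dec 5, 519 sold [LIFO — newest first]: 156 @ $18.90 + 337 @ $24.85 + 26 @ $24.60 = $11,962.45
Dec 8, 130 sold [LIFO — newest first]: 130 @ $24.65 = $3,204.50
Dec 15, 292 sold [LIFO — newest first]: 292 @ $19.25 = $5,621.00
Dec 17, 328 sold [LIFO — newest first]: 89 @ $23.80 + 54 @ $19.25 + 159 @ $21.30 + 26 @ $24.65 = $7,185.30
Total COGS = $11,962.45 + $3,204.50 + $5,621.00 + $7,185.30 = $27,973.25
Ending inventory: 133 @ $24.60 + 1 @ $24.65 = $3,296.45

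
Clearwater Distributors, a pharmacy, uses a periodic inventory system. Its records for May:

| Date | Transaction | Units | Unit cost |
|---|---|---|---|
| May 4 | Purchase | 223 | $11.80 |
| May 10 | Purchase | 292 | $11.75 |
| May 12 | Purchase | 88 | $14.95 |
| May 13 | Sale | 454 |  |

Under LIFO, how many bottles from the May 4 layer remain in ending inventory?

149

May 13, 454 sold [LIFO — newest first]: 88 @ $14.95 + 292 @ $11.75 + 74 @ $11.80 = $5,619.80
Ending inventory: 149 @ $11.80 = $1,758.20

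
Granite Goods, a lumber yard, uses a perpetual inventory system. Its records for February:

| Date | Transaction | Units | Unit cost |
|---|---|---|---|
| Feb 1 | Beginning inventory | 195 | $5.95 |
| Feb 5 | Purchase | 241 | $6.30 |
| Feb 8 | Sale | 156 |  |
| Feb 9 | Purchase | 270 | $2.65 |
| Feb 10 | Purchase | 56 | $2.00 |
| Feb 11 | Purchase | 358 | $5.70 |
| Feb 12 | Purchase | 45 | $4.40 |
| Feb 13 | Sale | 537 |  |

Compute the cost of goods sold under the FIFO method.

COGS = $3,359.60

Feb 8, 156 sold [FIFO — oldest first]: 156 @ $5.95 = $928.20
Feb 13, 537 sold [FIFO — oldest first]: 39 @ $5.95 + 241 @ $6.30 + 257 @ $2.65 = $2,431.40
Total COGS = $928.20 + $2,431.40 = $3,359.60
Ending inventory: 13 @ $2.65 + 56 @ $2.00 + 358 @ $5.70 + 45 @ $4.40 = $2,385.05
Check: goods available $5,744.65 = COGS $3,359.60 + ending $2,385.05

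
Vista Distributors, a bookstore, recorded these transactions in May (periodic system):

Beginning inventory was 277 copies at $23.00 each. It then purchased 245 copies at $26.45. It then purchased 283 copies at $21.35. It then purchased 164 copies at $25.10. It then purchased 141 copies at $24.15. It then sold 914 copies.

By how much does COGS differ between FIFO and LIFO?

$277.65

FIFO COGS: 277 @ $23.00 + 245 @ $26.45 + 283 @ $21.35 + 109 @ $25.10 = $21,629.20
LIFO COGS: 141 @ $24.15 + 164 @ $25.10 + 283 @ $21.35 + 245 @ $26.45 + 81 @ $23.00 = $21,906.85
Difference = |$21,629.20 − $21,906.85| = $277.65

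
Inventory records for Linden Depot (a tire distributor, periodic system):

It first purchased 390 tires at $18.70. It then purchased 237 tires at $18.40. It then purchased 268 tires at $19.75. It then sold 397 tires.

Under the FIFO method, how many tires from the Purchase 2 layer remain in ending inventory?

230

Sale 1 (397) [FIFO — oldest first]: 390 @ $18.70 + 7 @ $18.40 = $7,421.80
Ending inventory: 230 @ $18.40 + 268 @ $19.75 = $9,525.00
Check: goods available $16,946.80 = COGS $7,421.80 + ending $9,525.00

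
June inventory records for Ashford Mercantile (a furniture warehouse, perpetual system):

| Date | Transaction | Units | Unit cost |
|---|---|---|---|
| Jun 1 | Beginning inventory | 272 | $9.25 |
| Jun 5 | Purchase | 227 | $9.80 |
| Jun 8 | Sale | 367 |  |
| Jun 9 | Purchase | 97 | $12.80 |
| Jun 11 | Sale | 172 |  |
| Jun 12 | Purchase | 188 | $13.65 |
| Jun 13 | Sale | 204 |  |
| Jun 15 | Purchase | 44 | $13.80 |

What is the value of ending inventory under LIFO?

Jun 8, 367 sold [LIFO — newest first]: 227 @ $9.80 + 140 @ $9.25 = $3,519.60
Jun 11, 172 sold [LIFO — newest first]: 97 @ $12.80 + 75 @ $9.25 = $1,935.35
Jun 13, 204 sold [LIFO — newest first]: 188 @ $13.65 + 16 @ $9.25 = $2,714.20
Total COGS = $3,519.60 + $1,935.35 + $2,714.20 = $8,169.15
Ending inventory: 41 @ $9.25 + 44 @ $13.80 = $986.45

Ending inventory = $986.45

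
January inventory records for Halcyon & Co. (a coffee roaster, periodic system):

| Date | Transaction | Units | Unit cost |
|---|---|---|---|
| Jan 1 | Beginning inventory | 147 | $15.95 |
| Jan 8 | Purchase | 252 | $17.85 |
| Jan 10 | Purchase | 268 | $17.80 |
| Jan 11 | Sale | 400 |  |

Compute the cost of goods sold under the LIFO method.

COGS = $7,126.60

Jan 11, 400 sold [LIFO — newest first]: 268 @ $17.80 + 132 @ $17.85 = $7,126.60
Ending inventory: 147 @ $15.95 + 120 @ $17.85 = $4,486.65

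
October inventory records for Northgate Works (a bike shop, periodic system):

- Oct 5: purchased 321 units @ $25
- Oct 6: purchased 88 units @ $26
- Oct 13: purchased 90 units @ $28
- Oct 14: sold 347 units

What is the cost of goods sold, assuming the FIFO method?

COGS = $8,701

Oct 14, 347 sold [FIFO — oldest first]: 321 @ $25 + 26 @ $26 = $8,701
Ending inventory: 62 @ $26 + 90 @ $28 = $4,132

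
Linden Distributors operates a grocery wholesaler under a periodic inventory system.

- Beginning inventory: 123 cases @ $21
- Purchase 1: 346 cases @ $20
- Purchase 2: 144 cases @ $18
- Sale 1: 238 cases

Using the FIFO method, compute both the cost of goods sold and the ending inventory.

Sale 1 (238) [FIFO — oldest first]: 123 @ $21 + 115 @ $20 = $4,883
Ending inventory: 231 @ $20 + 144 @ $18 = $7,212

COGS = $4,883; ending inventory = $7,212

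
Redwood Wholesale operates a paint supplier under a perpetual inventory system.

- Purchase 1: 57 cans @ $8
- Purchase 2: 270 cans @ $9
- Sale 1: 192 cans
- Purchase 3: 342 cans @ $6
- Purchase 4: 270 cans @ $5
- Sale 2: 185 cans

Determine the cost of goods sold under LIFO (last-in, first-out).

COGS = $2,653

Sale 1 (192) [LIFO — newest first]: 192 @ $9 = $1,728
Sale 2 (185) [LIFO — newest first]: 185 @ $5 = $925
Total COGS = $1,728 + $925 = $2,653
Ending inventory: 57 @ $8 + 78 @ $9 + 342 @ $6 + 85 @ $5 = $3,635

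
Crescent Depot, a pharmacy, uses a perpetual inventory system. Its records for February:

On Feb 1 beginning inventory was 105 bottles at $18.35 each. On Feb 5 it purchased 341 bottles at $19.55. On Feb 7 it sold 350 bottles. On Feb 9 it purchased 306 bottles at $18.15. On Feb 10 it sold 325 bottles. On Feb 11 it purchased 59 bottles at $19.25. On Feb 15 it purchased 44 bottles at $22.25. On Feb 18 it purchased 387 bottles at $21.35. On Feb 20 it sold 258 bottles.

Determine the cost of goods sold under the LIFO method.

Feb 7, 350 sold [LIFO — newest first]: 341 @ $19.55 + 9 @ $18.35 = $6,831.70
Feb 10, 325 sold [LIFO — newest first]: 306 @ $18.15 + 19 @ $18.35 = $5,902.55
Feb 20, 258 sold [LIFO — newest first]: 258 @ $21.35 = $5,508.30
Total COGS = $6,831.70 + $5,902.55 + $5,508.30 = $18,242.55
Ending inventory: 77 @ $18.35 + 59 @ $19.25 + 44 @ $22.25 + 129 @ $21.35 = $6,281.85

COGS = $18,242.55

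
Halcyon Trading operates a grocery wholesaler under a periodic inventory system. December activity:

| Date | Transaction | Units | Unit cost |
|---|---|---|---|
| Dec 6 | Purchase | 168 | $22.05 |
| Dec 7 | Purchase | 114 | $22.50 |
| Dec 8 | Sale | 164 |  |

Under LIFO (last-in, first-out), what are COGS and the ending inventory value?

Dec 8, 164 sold [LIFO — newest first]: 114 @ $22.50 + 50 @ $22.05 = $3,667.50
Ending inventory: 118 @ $22.05 = $2,601.90
Check: goods available $6,269.40 = COGS $3,667.50 + ending $2,601.90

COGS = $3,667.50; ending inventory = $2,601.90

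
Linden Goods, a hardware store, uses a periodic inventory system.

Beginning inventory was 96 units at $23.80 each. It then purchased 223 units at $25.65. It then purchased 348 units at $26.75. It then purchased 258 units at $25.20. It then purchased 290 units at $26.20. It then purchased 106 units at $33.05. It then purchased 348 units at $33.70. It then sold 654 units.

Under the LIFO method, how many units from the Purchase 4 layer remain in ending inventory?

Sale 1 (654) [LIFO — newest first]: 348 @ $33.70 + 106 @ $33.05 + 200 @ $26.20 = $20,470.90
Ending inventory: 96 @ $23.80 + 223 @ $25.65 + 348 @ $26.75 + 258 @ $25.20 + 90 @ $26.20 = $26,173.35
Check: goods available $46,644.25 = COGS $20,470.90 + ending $26,173.35

90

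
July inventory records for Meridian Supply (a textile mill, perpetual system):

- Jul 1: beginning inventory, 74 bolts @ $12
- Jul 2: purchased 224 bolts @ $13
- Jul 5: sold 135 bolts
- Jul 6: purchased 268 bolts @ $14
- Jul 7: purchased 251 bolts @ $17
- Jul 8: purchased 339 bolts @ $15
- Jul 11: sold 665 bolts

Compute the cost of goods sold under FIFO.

Jul 5, 135 sold [FIFO — oldest first]: 74 @ $12 + 61 @ $13 = $1,681
Jul 11, 665 sold [FIFO — oldest first]: 163 @ $13 + 268 @ $14 + 234 @ $17 = $9,849
Total COGS = $1,681 + $9,849 = $11,530
Ending inventory: 17 @ $17 + 339 @ $15 = $5,374

COGS = $11,530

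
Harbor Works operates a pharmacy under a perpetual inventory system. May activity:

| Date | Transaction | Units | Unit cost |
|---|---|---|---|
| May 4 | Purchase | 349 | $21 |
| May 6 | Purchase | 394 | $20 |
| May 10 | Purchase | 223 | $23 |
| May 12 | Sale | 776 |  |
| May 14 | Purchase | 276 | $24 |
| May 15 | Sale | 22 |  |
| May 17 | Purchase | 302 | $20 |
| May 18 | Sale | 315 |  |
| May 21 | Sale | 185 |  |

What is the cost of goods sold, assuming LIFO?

COGS = $27,668

May 12, 776 sold [LIFO — newest first]: 223 @ $23 + 394 @ $20 + 159 @ $21 = $16,348
May 15, 22 sold [LIFO — newest first]: 22 @ $24 = $528
May 18, 315 sold [LIFO — newest first]: 302 @ $20 + 13 @ $24 = $6,352
May 21, 185 sold [LIFO — newest first]: 185 @ $24 = $4,440
Total COGS = $16,348 + $528 + $6,352 + $4,440 = $27,668
Ending inventory: 190 @ $21 + 56 @ $24 = $5,334
Check: goods available $33,002 = COGS $27,668 + ending $5,334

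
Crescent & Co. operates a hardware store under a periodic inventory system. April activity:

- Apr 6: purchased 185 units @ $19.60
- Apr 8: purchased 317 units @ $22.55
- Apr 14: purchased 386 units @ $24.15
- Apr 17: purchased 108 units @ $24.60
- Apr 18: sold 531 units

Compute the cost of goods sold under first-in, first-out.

Apr 18, 531 sold [FIFO — oldest first]: 185 @ $19.60 + 317 @ $22.55 + 29 @ $24.15 = $11,474.70
Ending inventory: 357 @ $24.15 + 108 @ $24.60 = $11,278.35
Check: goods available $22,753.05 = COGS $11,474.70 + ending $11,278.35

COGS = $11,474.70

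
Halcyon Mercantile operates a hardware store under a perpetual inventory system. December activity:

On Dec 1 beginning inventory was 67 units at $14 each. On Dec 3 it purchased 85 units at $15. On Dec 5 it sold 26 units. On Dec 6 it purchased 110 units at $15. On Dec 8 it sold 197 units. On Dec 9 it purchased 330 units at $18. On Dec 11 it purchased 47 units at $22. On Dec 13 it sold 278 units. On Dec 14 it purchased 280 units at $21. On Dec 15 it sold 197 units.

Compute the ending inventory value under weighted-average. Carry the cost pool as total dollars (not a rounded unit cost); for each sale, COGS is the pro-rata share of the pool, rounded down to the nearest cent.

Ending inventory = $4,432.97

After Dec 1: 67 on hand, pool $938.00 (≈ $14.0000 each)
After Dec 3: 152 on hand, pool $2,213.00 (≈ $14.5592 each)
Dec 5, sell 26: 26/152 × $2,213.00 → $378.53
After Dec 6: 236 on hand, pool $3,484.47 (≈ $14.7647 each)
Dec 8, sell 197: 197/236 × $3,484.47 → $2,908.64
After Dec 9: 369 on hand, pool $6,515.83 (≈ $17.6581 each)
After Dec 11: 416 on hand, pool $7,549.83 (≈ $18.1486 each)
Dec 13, sell 278: 278/416 × $7,549.83 → $5,045.31
After Dec 14: 418 on hand, pool $8,384.52 (≈ $20.0587 each)
Dec 15, sell 197: 197/418 × $8,384.52 → $3,951.55
Total COGS = $378.53 + $2,908.64 + $5,045.31 + $3,951.55 = $12,284.03
Ending inventory (cost pool remaining) = $4,432.97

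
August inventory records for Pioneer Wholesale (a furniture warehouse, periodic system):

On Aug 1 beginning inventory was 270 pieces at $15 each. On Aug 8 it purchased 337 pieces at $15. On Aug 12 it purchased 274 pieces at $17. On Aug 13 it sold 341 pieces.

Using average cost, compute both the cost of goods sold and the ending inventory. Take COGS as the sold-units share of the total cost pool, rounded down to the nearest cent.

COGS = $5,327.10; ending inventory = $8,435.90

Aug 13, sell 341: 341/881 × $13,763.00 → $5,327.10
Ending inventory (cost pool remaining) = $8,435.90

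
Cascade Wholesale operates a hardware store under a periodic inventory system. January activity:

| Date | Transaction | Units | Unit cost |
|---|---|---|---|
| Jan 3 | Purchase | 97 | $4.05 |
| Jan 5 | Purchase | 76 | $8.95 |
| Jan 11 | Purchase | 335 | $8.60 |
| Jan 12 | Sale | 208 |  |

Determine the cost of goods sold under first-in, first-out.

Jan 12, 208 sold [FIFO — oldest first]: 97 @ $4.05 + 76 @ $8.95 + 35 @ $8.60 = $1,374.05
Ending inventory: 300 @ $8.60 = $2,580.00

COGS = $1,374.05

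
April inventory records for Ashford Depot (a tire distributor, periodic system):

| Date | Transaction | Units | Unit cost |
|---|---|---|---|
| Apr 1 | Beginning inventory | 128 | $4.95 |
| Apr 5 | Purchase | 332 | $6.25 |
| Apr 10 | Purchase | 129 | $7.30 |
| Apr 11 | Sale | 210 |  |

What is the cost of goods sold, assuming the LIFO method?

Apr 11, 210 sold [LIFO — newest first]: 129 @ $7.30 + 81 @ $6.25 = $1,447.95
Ending inventory: 128 @ $4.95 + 251 @ $6.25 = $2,202.35

COGS = $1,447.95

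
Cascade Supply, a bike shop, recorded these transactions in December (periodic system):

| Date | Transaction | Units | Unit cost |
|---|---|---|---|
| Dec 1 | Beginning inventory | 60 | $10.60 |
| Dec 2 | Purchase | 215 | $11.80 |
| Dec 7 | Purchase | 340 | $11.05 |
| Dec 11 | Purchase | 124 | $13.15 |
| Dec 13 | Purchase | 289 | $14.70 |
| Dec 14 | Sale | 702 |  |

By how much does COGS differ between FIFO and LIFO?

FIFO COGS: 60 @ $10.60 + 215 @ $11.80 + 340 @ $11.05 + 87 @ $13.15 = $8,074.05
LIFO COGS: 289 @ $14.70 + 124 @ $13.15 + 289 @ $11.05 = $9,072.35
Difference = |$8,074.05 − $9,072.35| = $998.30

$998.30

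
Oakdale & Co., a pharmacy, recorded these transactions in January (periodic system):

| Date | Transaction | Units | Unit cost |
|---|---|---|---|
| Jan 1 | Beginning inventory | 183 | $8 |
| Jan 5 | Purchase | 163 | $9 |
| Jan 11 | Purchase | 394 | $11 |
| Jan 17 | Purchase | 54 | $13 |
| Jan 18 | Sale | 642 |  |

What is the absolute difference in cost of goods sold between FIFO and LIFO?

FIFO COGS: 183 @ $8 + 163 @ $9 + 296 @ $11 = $6,187
LIFO COGS: 54 @ $13 + 394 @ $11 + 163 @ $9 + 31 @ $8 = $6,751
Difference = |$6,187 − $6,751| = $564

$564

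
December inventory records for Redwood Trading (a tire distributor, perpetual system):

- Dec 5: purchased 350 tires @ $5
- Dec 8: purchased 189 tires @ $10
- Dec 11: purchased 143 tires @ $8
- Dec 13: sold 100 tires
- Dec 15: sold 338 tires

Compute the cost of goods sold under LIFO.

COGS = $3,564

Dec 13, 100 sold [LIFO — newest first]: 100 @ $8 = $800
Dec 15, 338 sold [LIFO — newest first]: 43 @ $8 + 189 @ $10 + 106 @ $5 = $2,764
Total COGS = $800 + $2,764 = $3,564
Ending inventory: 244 @ $5 = $1,220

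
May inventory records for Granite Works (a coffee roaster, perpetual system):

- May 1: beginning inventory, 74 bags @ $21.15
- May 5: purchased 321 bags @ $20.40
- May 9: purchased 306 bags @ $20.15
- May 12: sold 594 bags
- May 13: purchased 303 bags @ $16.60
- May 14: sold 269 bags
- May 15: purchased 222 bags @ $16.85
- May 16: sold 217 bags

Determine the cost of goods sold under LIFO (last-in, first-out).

COGS = $20,162.95

May 12, 594 sold [LIFO — newest first]: 306 @ $20.15 + 288 @ $20.40 = $12,041.10
May 14, 269 sold [LIFO — newest first]: 269 @ $16.60 = $4,465.40
May 16, 217 sold [LIFO — newest first]: 217 @ $16.85 = $3,656.45
Total COGS = $12,041.10 + $4,465.40 + $3,656.45 = $20,162.95
Ending inventory: 74 @ $21.15 + 33 @ $20.40 + 34 @ $16.60 + 5 @ $16.85 = $2,886.95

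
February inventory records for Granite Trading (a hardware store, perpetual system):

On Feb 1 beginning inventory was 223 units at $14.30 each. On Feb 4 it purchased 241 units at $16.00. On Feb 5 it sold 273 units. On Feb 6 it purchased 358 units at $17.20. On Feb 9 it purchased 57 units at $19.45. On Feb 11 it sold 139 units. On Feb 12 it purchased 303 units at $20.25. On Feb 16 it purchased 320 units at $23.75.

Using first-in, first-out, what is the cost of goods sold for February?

Feb 5, 273 sold [FIFO — oldest first]: 223 @ $14.30 + 50 @ $16.00 = $3,988.90
Feb 11, 139 sold [FIFO — oldest first]: 139 @ $16.00 = $2,224.00
Total COGS = $3,988.90 + $2,224.00 = $6,212.90
Ending inventory: 52 @ $16.00 + 358 @ $17.20 + 57 @ $19.45 + 303 @ $20.25 + 320 @ $23.75 = $21,834.00
Check: goods available $28,046.90 = COGS $6,212.90 + ending $21,834.00

COGS = $6,212.90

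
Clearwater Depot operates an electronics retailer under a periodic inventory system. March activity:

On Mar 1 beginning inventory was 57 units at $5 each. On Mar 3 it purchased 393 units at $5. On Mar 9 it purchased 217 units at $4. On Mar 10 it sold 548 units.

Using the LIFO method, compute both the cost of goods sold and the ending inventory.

COGS = $2,523; ending inventory = $595

Mar 10, 548 sold [LIFO — newest first]: 217 @ $4 + 331 @ $5 = $2,523
Ending inventory: 57 @ $5 + 62 @ $5 = $595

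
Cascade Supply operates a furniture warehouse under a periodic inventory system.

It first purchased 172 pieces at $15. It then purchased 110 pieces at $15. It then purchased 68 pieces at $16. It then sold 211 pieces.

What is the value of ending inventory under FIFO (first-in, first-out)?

Ending inventory = $2,153

Sale 1 (211) [FIFO — oldest first]: 172 @ $15 + 39 @ $15 = $3,165
Ending inventory: 71 @ $15 + 68 @ $16 = $2,153
Check: goods available $5,318 = COGS $3,165 + ending $2,153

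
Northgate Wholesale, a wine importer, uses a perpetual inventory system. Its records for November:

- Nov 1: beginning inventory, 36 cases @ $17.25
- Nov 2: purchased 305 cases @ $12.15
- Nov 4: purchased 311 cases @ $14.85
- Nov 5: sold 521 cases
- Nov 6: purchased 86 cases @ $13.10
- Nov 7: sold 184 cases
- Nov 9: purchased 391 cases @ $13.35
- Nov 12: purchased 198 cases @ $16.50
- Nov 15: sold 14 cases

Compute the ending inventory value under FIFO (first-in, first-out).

Ending inventory = $8,735.75

Nov 5, 521 sold [FIFO — oldest first]: 36 @ $17.25 + 305 @ $12.15 + 180 @ $14.85 = $6,999.75
Nov 7, 184 sold [FIFO — oldest first]: 131 @ $14.85 + 53 @ $13.10 = $2,639.65
Nov 15, 14 sold [FIFO — oldest first]: 14 @ $13.10 = $183.40
Total COGS = $6,999.75 + $2,639.65 + $183.40 = $9,822.80
Ending inventory: 19 @ $13.10 + 391 @ $13.35 + 198 @ $16.50 = $8,735.75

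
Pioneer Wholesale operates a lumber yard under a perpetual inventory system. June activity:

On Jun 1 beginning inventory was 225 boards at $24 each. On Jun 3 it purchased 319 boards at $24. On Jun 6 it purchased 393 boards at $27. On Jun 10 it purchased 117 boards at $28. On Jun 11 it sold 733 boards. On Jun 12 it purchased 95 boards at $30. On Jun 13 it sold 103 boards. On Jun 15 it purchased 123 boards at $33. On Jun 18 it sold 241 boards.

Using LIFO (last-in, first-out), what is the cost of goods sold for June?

Jun 11, 733 sold [LIFO — newest first]: 117 @ $28 + 393 @ $27 + 223 @ $24 = $19,239
Jun 13, 103 sold [LIFO — newest first]: 95 @ $30 + 8 @ $24 = $3,042
Jun 18, 241 sold [LIFO — newest first]: 123 @ $33 + 88 @ $24 + 30 @ $24 = $6,891
Total COGS = $19,239 + $3,042 + $6,891 = $29,172
Ending inventory: 195 @ $24 = $4,680
Check: goods available $33,852 = COGS $29,172 + ending $4,680

COGS = $29,172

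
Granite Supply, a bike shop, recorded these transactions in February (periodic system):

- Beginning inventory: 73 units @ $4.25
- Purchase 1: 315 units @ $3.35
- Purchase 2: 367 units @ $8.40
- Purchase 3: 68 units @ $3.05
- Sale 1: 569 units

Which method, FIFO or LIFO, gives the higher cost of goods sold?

FIFO COGS: 73 @ $4.25 + 315 @ $3.35 + 181 @ $8.40 = $2,885.90
LIFO COGS: 68 @ $3.05 + 367 @ $8.40 + 134 @ $3.35 = $3,739.10

LIFO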